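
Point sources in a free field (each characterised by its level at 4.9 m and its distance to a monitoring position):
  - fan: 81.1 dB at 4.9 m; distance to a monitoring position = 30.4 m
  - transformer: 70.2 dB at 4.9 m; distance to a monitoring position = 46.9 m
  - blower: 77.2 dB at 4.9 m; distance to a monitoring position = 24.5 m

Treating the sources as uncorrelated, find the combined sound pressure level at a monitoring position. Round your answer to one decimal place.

First find each source's level at the receiver (point-source: −20·log₁₀(r/r_ref)), then combine on an intensity basis.
fan: 81.1 − 20·log₁₀(30.4/4.9) = 81.1 − 15.85 = 65.25 dB.
transformer: 70.2 − 20·log₁₀(46.9/4.9) = 70.2 − 19.62 = 50.58 dB.
blower: 77.2 − 20·log₁₀(24.5/4.9) = 77.2 − 13.98 = 63.22 dB.
Σ 10^(L/10) = 5.560e+06 → L_total = 10·log₁₀(5.560e+06) = 67.45 dB.

67.5 dB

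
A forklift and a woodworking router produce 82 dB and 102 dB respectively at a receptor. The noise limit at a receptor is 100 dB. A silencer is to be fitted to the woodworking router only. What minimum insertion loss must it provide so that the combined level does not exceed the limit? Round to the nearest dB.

2 dB

Fixed contribution from the other source: Σ 10^(L/10) = 10^(82/10) = 1.585e+08 (82.00 dB).
To meet 100 dB overall, the treated woodworking router may contribute at most 10^(100/10) − 1.585e+08 = 9.842e+09, i.e. 99.93 dB.
Required insertion loss = 102 − 99.93 = 2.07 dB.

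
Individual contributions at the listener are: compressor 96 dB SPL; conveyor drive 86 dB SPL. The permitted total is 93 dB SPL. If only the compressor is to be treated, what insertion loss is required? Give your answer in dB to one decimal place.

Fixed contribution from the other source: Σ 10^(L/10) = 10^(86/10) = 3.981e+08 (86.00 dB SPL).
To meet 93 dB SPL overall, the treated compressor may contribute at most 10^(93/10) − 3.981e+08 = 1.597e+09, i.e. 92.03 dB SPL.
Required insertion loss = 96 − 92.03 = 3.97 dB.

4.0 dB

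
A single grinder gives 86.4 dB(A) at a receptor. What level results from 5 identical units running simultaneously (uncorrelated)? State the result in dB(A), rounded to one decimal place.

With 5 equal, uncorrelated contributions the intensity is 5× that of one unit, giving a rise of 10·log₁₀ 5.
L_total = 86.4 + 10·log₁₀(5) = 86.4 + 6.990 = 93.39 dB(A).

93.4 dB(A)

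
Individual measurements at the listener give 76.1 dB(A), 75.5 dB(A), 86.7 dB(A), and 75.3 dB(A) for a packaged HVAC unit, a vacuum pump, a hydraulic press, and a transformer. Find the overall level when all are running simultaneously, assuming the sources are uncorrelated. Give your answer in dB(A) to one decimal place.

For uncorrelated sources the intensities add, so convert each level to linear form, sum, and take 10·log₁₀ of the total.
Σ 10^(L/10) = 10^(76.1/10) + 10^(75.5/10) + 10^(86.7/10) + 10^(75.3/10) = 5.778e+08.
L_total = 10·log₁₀(5.778e+08) = 87.62 dB(A).

87.6 dB(A)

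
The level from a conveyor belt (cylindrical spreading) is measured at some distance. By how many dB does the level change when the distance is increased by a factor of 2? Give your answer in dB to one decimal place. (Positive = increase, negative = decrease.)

A line source loses 3 dB per doubling of distance; generally ΔL = −10·log₁₀(r₂/r₁).
ΔL = −10·log₁₀(2) = -3.01 dB.

-3.0 dB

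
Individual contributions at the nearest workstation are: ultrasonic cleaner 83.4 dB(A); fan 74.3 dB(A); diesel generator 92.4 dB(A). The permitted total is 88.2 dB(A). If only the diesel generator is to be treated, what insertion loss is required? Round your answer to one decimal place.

6.2 dB

The untreated sources together contribute 10^(83.4/10) + 10^(74.3/10) = 2.457e+08, i.e. 83.90 dB(A).
To meet 88.2 dB(A) overall, the treated diesel generator may contribute at most 10^(88.2/10) − 2.457e+08 = 4.150e+08, i.e. 86.18 dB(A).
So the diesel generator must be reduced from 92.4 to 86.18 dB(A): IL = 6.22 dB.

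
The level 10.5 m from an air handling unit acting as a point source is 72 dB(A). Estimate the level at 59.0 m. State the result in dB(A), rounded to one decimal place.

For a point source, L₂ = L₁ − 20·log₁₀(r₂/r₁).
L₂ = 72 − 20·log₁₀(59.0/10.5) = 72 − 14.993 = 57.01 dB(A).

57.0 dB(A)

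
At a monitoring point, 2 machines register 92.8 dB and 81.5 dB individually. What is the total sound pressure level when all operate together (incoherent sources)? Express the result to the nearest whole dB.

For uncorrelated sources the intensities add, so convert each level to linear form, sum, and take 10·log₁₀ of the total.
Σ 10^(L/10) = 10^(92.8/10) + 10^(81.5/10) = 2.047e+09.
L_total = 10·log₁₀(2.047e+09) = 93.11 dB.

93 dB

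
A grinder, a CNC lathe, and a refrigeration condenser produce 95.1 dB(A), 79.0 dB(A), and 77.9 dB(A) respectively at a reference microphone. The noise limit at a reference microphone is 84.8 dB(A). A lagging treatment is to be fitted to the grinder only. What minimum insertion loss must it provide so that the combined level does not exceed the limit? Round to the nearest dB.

13 dB

Fixed contribution from the other sources: Σ 10^(L/10) = 10^(79.0/10) + 10^(77.9/10) = 1.411e+08 (81.50 dB(A)).
The limit corresponds to 10^(84.8/10) = 3.020e+08; subtracting the fixed part leaves 1.609e+08 for the grinder, i.e. 82.07 dB(A).
So the grinder must be reduced from 95.1 to 82.07 dB(A): IL = 13.03 dB.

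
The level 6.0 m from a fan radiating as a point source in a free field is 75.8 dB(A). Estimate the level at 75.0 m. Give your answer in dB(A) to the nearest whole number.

Point-source attenuation: ΔL = 20·log₁₀(r₂/r₁) = 20·log₁₀(75.0/6.0) = 21.938 dB.
L₂ = 75.8 − 20·log₁₀(75.0/6.0) = 75.8 − 21.938 = 53.86 dB(A).

54 dB(A)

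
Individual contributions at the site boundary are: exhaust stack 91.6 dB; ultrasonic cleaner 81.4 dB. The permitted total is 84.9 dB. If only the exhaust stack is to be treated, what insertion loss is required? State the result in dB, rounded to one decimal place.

9.3 dB

Fixed contribution from the other source: Σ 10^(L/10) = 10^(81.4/10) = 1.380e+08 (81.40 dB).
To meet 84.9 dB overall, the treated exhaust stack may contribute at most 10^(84.9/10) − 1.380e+08 = 1.710e+08, i.e. 82.33 dB.
So the exhaust stack must be reduced from 91.6 to 82.33 dB: IL = 9.27 dB.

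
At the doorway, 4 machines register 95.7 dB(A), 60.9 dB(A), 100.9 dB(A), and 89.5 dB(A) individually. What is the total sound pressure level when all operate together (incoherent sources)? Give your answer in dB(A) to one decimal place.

Incoherent sources combine by intensity addition: L_total = 10·log₁₀(Σ 10^(L_i/10)).
Σ 10^(L/10) = 10^(95.7/10) + 10^(60.9/10) + 10^(100.9/10) + 10^(89.5/10) = 1.691e+10.
L_total = 10·log₁₀(1.691e+10) = 102.28 dB(A).

102.3 dB(A)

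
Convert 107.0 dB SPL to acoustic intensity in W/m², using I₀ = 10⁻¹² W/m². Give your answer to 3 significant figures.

I = I₀·10^(L/10) = 10⁻¹² × 10^(107.0/10) = 10^(-1.300).

0.0501 W/m²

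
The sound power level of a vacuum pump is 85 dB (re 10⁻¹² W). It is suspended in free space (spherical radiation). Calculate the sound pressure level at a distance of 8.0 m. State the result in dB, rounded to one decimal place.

55.9 dB

Free-field spherical radiation: L_p = L_w − 10·log₁₀(4π·r²), r = 8.0 m.
4π·r² = 804.2 m², 10·log₁₀ of that is 29.054 dB.
L_p = 85 − 29.054 = 55.95 dB.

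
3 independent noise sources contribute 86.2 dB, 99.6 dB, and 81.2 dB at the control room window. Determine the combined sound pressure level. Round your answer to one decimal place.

Incoherent sources combine by intensity addition: L_total = 10·log₁₀(Σ 10^(L_i/10)).
Σ 10^(L/10) = 10^(86.2/10) + 10^(99.6/10) + 10^(81.2/10) = 9.669e+09.
L_total = 10·log₁₀(9.669e+09) = 99.85 dB.

99.9 dB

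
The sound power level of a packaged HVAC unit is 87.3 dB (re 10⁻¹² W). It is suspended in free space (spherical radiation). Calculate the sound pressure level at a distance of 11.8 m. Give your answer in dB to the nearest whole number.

55 dB

The power spreads over a sphere of area 4π·r², so L_p = L_w − 10·log₁₀(4π·r²).
4π·r² = 1750 m², 10·log₁₀ of that is 32.430 dB.
L_p = 87.3 − 32.430 = 54.87 dB.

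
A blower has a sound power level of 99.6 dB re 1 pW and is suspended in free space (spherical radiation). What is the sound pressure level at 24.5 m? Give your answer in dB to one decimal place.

Free-field spherical radiation: L_p = L_w − 10·log₁₀(4π·r²), r = 24.5 m.
4π·r² = 7543 m², 10·log₁₀ of that is 38.775 dB.
L_p = 99.6 − 38.775 = 60.82 dB.

60.8 dB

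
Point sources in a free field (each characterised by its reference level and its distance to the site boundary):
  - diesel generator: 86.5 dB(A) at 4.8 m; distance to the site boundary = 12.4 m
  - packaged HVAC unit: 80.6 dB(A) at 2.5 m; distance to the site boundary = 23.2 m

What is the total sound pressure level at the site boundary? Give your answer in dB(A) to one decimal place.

First find each source's level at the receiver (point-source: −20·log₁₀(r/r_ref)), then combine on an intensity basis.
diesel generator: 86.5 − 20·log₁₀(12.4/4.8) = 86.5 − 8.24 = 78.26 dB(A).
packaged HVAC unit: 80.6 − 20·log₁₀(23.2/2.5) = 80.6 − 19.35 = 61.25 dB(A).
Σ 10^(L/10) = 6.827e+07 → L_total = 10·log₁₀(6.827e+07) = 78.34 dB(A).

78.3 dB(A)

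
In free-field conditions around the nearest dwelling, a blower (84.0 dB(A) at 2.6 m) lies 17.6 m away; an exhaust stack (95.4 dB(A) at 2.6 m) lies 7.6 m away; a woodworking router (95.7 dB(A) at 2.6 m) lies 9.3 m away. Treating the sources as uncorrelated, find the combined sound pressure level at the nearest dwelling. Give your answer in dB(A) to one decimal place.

88.5 dB(A)

Apply inverse-square spreading to bring every level to the receiver, then sum 10^(L/10).
blower: 84.0 − 20·log₁₀(17.6/2.6) = 84.0 − 16.61 = 67.39 dB(A).
exhaust stack: 95.4 − 20·log₁₀(7.6/2.6) = 95.4 − 9.32 = 86.08 dB(A).
woodworking router: 95.7 − 20·log₁₀(9.3/2.6) = 95.7 − 11.07 = 84.63 dB(A).
Σ 10^(L/10) = 7.017e+08 → L_total = 10·log₁₀(7.017e+08) = 88.46 dB(A).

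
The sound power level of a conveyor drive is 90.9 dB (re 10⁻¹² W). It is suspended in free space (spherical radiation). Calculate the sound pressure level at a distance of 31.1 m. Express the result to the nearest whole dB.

Free-field spherical radiation: L_p = L_w − 10·log₁₀(4π·r²), r = 31.1 m.
4π·r² = 1.215e+04 m², 10·log₁₀ of that is 40.847 dB.
L_p = 90.9 − 40.847 = 50.05 dB.

50 dB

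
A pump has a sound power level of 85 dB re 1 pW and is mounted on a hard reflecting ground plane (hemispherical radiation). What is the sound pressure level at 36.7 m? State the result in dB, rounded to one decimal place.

45.7 dB

The power spreads over a hemisphere of area 2π·r², so L_p = L_w − 10·log₁₀(2π·r²).
2π·r² = 8463 m², 10·log₁₀ of that is 39.275 dB.
L_p = 85 − 39.275 = 45.72 dB.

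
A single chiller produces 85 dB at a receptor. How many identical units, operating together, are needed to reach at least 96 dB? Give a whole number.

13

The shortfall is 96 − 85 = 11.0 dB, and N units add 10·log₁₀ N, so need 10·log₁₀ N ≥ 11.0.
N ≥ 10^(11.0/10) = 12.589, so N = 13.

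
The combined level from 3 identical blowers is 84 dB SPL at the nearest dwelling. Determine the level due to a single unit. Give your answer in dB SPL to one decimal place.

79.2 dB SPL

For N identical incoherent sources L_total = L₁ + 10·log₁₀ N, so L₁ = 84 − 10·log₁₀(3) = 84 − 4.771.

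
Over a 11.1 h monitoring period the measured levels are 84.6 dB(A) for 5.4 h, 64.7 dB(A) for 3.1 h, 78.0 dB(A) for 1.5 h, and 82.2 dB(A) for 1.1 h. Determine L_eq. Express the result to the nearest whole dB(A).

L_eq = 10·log₁₀[(1/T)·Σ tᵢ·10^(Lᵢ/10)] with T = 11.1 h.
Σ tᵢ·10^(Lᵢ/10) = 5.4·10^(84.6/10) + 3.1·10^(64.7/10) + 1.5·10^(78.0/10) + 1.1·10^(82.2/10) = 1.844e+09.
L_eq = 10·log₁₀(1.844e+09/11.1) = 82.20 dB(A).

82 dB(A)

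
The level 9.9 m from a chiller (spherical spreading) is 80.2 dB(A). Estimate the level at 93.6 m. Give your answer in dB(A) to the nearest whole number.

61 dB(A)

For a point source, L₂ = L₁ − 20·log₁₀(r₂/r₁).
L₂ = 80.2 − 20·log₁₀(93.6/9.9) = 80.2 − 19.513 = 60.69 dB(A).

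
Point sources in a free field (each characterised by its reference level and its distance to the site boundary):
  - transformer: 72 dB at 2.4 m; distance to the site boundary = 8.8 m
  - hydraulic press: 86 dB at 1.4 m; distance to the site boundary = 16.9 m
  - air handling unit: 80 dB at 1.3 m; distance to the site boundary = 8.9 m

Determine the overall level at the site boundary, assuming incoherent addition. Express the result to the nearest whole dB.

Apply inverse-square spreading to bring every level to the receiver, then sum 10^(L/10).
transformer: 72 − 20·log₁₀(8.8/2.4) = 72 − 11.29 = 60.71 dB.
hydraulic press: 86 − 20·log₁₀(16.9/1.4) = 86 − 21.64 = 64.36 dB.
air handling unit: 80 − 20·log₁₀(8.9/1.3) = 80 − 16.71 = 63.29 dB.
Σ 10^(L/10) = 6.044e+06 → L_total = 10·log₁₀(6.044e+06) = 67.81 dB.

68 dB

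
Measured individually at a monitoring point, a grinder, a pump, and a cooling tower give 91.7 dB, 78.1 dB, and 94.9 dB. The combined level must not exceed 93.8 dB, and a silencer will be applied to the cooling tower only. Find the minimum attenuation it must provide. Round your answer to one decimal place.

5.6 dB

Fixed contribution from the other sources: Σ 10^(L/10) = 10^(91.7/10) + 10^(78.1/10) = 1.544e+09 (91.89 dB).
To meet 93.8 dB overall, the treated cooling tower may contribute at most 10^(93.8/10) − 1.544e+09 = 8.552e+08, i.e. 89.32 dB.
Required insertion loss = 94.9 − 89.32 = 5.58 dB.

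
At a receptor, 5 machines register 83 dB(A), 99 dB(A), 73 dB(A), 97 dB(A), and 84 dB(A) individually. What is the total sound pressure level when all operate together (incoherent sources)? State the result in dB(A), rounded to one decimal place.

101.3 dB(A)

For uncorrelated sources the intensities add, so convert each level to linear form, sum, and take 10·log₁₀ of the total.
Σ 10^(L/10) = 10^(83/10) + 10^(99/10) + 10^(73/10) + 10^(97/10) + 10^(84/10) = 1.343e+10.
L_total = 10·log₁₀(1.343e+10) = 101.28 dB(A).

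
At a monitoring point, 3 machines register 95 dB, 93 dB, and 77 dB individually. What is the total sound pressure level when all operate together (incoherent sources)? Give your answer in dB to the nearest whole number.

97 dB

For uncorrelated sources the intensities add, so convert each level to linear form, sum, and take 10·log₁₀ of the total.
Σ 10^(L/10) = 10^(95/10) + 10^(93/10) + 10^(77/10) = 5.208e+09.
L_total = 10·log₁₀(5.208e+09) = 97.17 dB.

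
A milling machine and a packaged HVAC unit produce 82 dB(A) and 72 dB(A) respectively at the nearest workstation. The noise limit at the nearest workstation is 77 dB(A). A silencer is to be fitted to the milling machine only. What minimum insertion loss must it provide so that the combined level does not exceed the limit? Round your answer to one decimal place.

6.7 dB

Everything except the milling machine sums to 10^(72/10) = 1.585e+07 in linear terms, 72.00 dB(A).
To meet 77 dB(A) overall, the treated milling machine may contribute at most 10^(77/10) − 1.585e+07 = 3.427e+07, i.e. 75.35 dB(A).
Required insertion loss = 82 − 75.35 = 6.65 dB.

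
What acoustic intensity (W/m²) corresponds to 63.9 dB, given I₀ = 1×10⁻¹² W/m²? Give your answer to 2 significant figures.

2.5e-06 W/m²

I/I₀ = 10^(63.9/10) = 2.455e+06, so I = 2.455e+06 × 10⁻¹² W/m².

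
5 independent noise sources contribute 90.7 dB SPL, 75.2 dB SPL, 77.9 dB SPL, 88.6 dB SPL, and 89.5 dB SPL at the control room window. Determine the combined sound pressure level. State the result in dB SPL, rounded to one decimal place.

94.6 dB SPL

For uncorrelated sources the intensities add, so convert each level to linear form, sum, and take 10·log₁₀ of the total.
Σ 10^(L/10) = 10^(90.7/10) + 10^(75.2/10) + 10^(77.9/10) + 10^(88.6/10) + 10^(89.5/10) = 2.885e+09.
L_total = 10·log₁₀(2.885e+09) = 94.60 dB SPL.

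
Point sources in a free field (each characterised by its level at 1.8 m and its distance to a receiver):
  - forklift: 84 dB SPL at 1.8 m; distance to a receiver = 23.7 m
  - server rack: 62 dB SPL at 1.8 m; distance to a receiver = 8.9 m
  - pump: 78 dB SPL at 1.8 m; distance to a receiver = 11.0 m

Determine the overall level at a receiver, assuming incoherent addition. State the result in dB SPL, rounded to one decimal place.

65.1 dB SPL

First find each source's level at the receiver (point-source: −20·log₁₀(r/r_ref)), then combine on an intensity basis.
forklift: 84 − 20·log₁₀(23.7/1.8) = 84 − 22.39 = 61.61 dB SPL.
server rack: 62 − 20·log₁₀(8.9/1.8) = 62 − 13.88 = 48.12 dB SPL.
pump: 78 − 20·log₁₀(11.0/1.8) = 78 − 15.72 = 62.28 dB SPL.
Σ 10^(L/10) = 3.203e+06 → L_total = 10·log₁₀(3.203e+06) = 65.06 dB SPL.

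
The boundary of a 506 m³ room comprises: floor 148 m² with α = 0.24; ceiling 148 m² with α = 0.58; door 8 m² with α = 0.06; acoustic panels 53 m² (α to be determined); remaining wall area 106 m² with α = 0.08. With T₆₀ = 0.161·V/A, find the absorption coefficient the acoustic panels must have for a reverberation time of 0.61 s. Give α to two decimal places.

0.06

A = 0.161·V/T₆₀ = 0.161·506/0.61 = 133.55 m² sabins.
Absorption from the other surfaces = 148·0.24 + 148·0.58 + 8·0.06 + 106·0.08 = 130.32 m², so the acoustic panels must supply 3.23 m² over 53 m².
α = 3.23/53 = 0.061.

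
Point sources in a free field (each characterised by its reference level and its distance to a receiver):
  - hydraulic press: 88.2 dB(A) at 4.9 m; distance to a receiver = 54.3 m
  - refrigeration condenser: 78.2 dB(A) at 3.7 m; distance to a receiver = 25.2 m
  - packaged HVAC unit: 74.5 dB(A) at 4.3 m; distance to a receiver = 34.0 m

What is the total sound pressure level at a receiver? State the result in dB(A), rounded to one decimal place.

68.6 dB(A)

First find each source's level at the receiver (point-source: −20·log₁₀(r/r_ref)), then combine on an intensity basis.
hydraulic press: 88.2 − 20·log₁₀(54.3/4.9) = 88.2 − 20.89 = 67.31 dB(A).
refrigeration condenser: 78.2 − 20·log₁₀(25.2/3.7) = 78.2 − 16.66 = 61.54 dB(A).
packaged HVAC unit: 74.5 − 20·log₁₀(34.0/4.3) = 74.5 − 17.96 = 56.54 dB(A).
Σ 10^(L/10) = 7.255e+06 → L_total = 10·log₁₀(7.255e+06) = 68.61 dB(A).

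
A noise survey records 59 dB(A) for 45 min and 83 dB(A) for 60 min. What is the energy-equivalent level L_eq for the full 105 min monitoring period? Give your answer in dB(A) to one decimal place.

80.6 dB(A)

L_eq = 10·log₁₀[(1/T)·Σ tᵢ·10^(Lᵢ/10)] with T = 105 min.
Σ tᵢ·10^(Lᵢ/10) = 45·10^(59/10) + 60·10^(83/10) = 1.201e+10.
L_eq = 10·log₁₀(1.201e+10/105) = 80.58 dB(A).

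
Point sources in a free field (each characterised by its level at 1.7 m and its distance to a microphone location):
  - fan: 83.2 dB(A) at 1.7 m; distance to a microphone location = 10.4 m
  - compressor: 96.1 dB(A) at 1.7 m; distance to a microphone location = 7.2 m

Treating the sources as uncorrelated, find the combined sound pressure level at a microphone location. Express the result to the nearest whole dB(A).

84 dB(A)

Apply inverse-square spreading to bring every level to the receiver, then sum 10^(L/10).
fan: 83.2 − 20·log₁₀(10.4/1.7) = 83.2 − 15.73 = 67.47 dB(A).
compressor: 96.1 − 20·log₁₀(7.2/1.7) = 96.1 − 12.54 = 83.56 dB(A).
Σ 10^(L/10) = 2.327e+08 → L_total = 10·log₁₀(2.327e+08) = 83.67 dB(A).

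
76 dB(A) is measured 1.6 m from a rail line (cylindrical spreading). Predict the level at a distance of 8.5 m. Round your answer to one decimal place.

68.7 dB(A)

Cylindrical spreading from a line source gives a 10·log₁₀(r₂/r₁) drop.
L₂ = 76 − 10·log₁₀(8.5/1.6) = 76 − 7.253 = 68.75 dB(A).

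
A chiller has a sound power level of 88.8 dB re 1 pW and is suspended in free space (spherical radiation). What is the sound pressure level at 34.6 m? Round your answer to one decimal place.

The power spreads over a sphere of area 4π·r², so L_p = L_w − 10·log₁₀(4π·r²).
4π·r² = 1.504e+04 m², 10·log₁₀ of that is 41.774 dB.
L_p = 88.8 − 41.774 = 47.03 dB.

47.0 dB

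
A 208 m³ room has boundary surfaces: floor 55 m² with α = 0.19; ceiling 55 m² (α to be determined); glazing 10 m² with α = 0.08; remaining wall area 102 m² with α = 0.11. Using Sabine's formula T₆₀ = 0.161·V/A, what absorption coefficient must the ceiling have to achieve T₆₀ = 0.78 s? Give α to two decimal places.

0.37

From T₆₀ = 0.161·V/A, the target T₆₀ = 0.78 s needs A = 0.161·208/0.78 = 42.93 m².
Absorption from the other surfaces = 55·0.19 + 10·0.08 + 102·0.11 = 22.47 m², so the ceiling must supply 20.46 m² over 55 m².
α = 20.46/55 = 0.372.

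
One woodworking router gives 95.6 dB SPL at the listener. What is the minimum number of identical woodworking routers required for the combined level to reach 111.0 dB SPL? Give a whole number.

35

N identical sources give L₁ + 10·log₁₀ N, so require 10·log₁₀ N ≥ 111.0 − 95.6 = 15.4 dB.
N ≥ 10^(15.4/10) = 34.674, so N = 35.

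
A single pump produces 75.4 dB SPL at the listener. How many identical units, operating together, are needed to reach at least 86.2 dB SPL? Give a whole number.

The shortfall is 86.2 − 75.4 = 10.8 dB, and N units add 10·log₁₀ N, so need 10·log₁₀ N ≥ 10.8.
N ≥ 10^(10.8/10) = 12.023, so N = 13.

13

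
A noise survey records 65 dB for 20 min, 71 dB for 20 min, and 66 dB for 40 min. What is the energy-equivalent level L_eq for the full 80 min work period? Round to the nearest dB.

68 dB

L_eq = 10·log₁₀[(1/T)·Σ tᵢ·10^(Lᵢ/10)] with T = 80 min.
Σ tᵢ·10^(Lᵢ/10) = 20·10^(65/10) + 20·10^(71/10) + 40·10^(66/10) = 4.743e+08.
L_eq = 10·log₁₀(4.743e+08/80) = 67.73 dB.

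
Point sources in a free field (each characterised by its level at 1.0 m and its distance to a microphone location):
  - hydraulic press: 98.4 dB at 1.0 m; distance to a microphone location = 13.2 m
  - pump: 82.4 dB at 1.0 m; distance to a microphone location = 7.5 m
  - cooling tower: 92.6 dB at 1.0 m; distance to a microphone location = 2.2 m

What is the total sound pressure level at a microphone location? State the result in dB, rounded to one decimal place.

86.2 dB

First find each source's level at the receiver (point-source: −20·log₁₀(r/r_ref)), then combine on an intensity basis.
hydraulic press: 98.4 − 20·log₁₀(13.2/1.0) = 98.4 − 22.41 = 75.99 dB.
pump: 82.4 − 20·log₁₀(7.5/1.0) = 82.4 − 17.50 = 64.90 dB.
cooling tower: 92.6 − 20·log₁₀(2.2/1.0) = 92.6 − 6.85 = 85.75 dB.
Σ 10^(L/10) = 4.188e+08 → L_total = 10·log₁₀(4.188e+08) = 86.22 dB.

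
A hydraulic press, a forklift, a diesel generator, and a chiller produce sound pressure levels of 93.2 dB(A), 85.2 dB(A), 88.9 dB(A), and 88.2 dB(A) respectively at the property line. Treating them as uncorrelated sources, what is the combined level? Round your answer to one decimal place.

95.9 dB(A)

For uncorrelated sources the intensities add, so convert each level to linear form, sum, and take 10·log₁₀ of the total.
Σ 10^(L/10) = 10^(93.2/10) + 10^(85.2/10) + 10^(88.9/10) + 10^(88.2/10) = 3.857e+09.
L_total = 10·log₁₀(3.857e+09) = 95.86 dB(A).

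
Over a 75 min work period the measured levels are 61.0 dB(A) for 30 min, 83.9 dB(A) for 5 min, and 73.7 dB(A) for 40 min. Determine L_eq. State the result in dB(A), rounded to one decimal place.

L_eq = 10·log₁₀[(1/T)·Σ tᵢ·10^(Lᵢ/10)] with T = 75 min.
Σ tᵢ·10^(Lᵢ/10) = 30·10^(61.0/10) + 5·10^(83.9/10) + 40·10^(73.7/10) = 2.203e+09.
L_eq = 10·log₁₀(2.203e+09/75) = 74.68 dB(A).

74.7 dB(A)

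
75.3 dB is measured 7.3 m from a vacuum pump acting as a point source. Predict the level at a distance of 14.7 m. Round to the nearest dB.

Spherical spreading from a point source gives a 20·log₁₀(r₂/r₁) drop.
L₂ = 75.3 − 20·log₁₀(14.7/7.3) = 75.3 − 6.080 = 69.22 dB.

69 dB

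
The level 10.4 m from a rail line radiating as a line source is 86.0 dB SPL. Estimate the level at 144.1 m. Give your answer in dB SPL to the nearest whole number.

Cylindrical spreading from a line source gives a 10·log₁₀(r₂/r₁) drop.
L₂ = 86.0 − 10·log₁₀(144.1/10.4) = 86.0 − 11.416 = 74.58 dB SPL.

75 dB SPL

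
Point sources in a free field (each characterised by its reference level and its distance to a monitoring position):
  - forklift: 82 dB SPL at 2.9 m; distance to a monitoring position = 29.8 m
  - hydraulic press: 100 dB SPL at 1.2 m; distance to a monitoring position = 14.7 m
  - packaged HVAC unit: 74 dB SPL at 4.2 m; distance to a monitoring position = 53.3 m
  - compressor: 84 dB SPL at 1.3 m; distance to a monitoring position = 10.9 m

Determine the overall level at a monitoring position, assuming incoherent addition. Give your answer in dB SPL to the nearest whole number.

Apply inverse-square spreading to bring every level to the receiver, then sum 10^(L/10).
forklift: 82 − 20·log₁₀(29.8/2.9) = 82 − 20.24 = 61.76 dB SPL.
hydraulic press: 100 − 20·log₁₀(14.7/1.2) = 100 − 21.76 = 78.24 dB SPL.
packaged HVAC unit: 74 − 20·log₁₀(53.3/4.2) = 74 − 22.07 = 51.93 dB SPL.
compressor: 84 − 20·log₁₀(10.9/1.3) = 84 − 18.47 = 65.53 dB SPL.
Σ 10^(L/10) = 7.187e+07 → L_total = 10·log₁₀(7.187e+07) = 78.57 dB SPL.

79 dB SPL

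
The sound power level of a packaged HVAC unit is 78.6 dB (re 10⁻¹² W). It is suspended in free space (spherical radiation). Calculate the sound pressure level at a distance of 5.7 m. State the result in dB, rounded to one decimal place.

52.5 dB

L_p = L_w − 10·log₁₀(4π·r²) with r = 5.7 m.
4π·r² = 408.3 m², 10·log₁₀ of that is 26.110 dB.
L_p = 78.6 − 26.110 = 52.49 dB.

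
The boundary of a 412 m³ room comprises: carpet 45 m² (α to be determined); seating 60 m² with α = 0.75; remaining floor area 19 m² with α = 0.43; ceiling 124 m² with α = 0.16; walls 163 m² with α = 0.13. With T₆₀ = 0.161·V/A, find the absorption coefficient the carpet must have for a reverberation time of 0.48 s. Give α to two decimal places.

0.98

Required total absorption A = 0.161·412/0.48 = 138.19 m².
Absorption from the other surfaces = 60·0.75 + 19·0.43 + 124·0.16 + 163·0.13 = 94.20 m², so the carpet must supply 43.99 m² over 45 m².
α = 43.99/45 = 0.978.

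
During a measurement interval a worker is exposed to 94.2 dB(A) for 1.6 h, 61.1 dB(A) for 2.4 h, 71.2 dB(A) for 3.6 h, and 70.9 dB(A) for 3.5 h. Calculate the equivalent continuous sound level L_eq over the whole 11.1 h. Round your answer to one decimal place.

L_eq = 10·log₁₀[(1/T)·Σ tᵢ·10^(Lᵢ/10)] with T = 11.1 h.
Σ tᵢ·10^(Lᵢ/10) = 1.6·10^(94.2/10) + 2.4·10^(61.1/10) + 3.6·10^(71.2/10) + 3.5·10^(70.9/10) = 4.302e+09.
L_eq = 10·log₁₀(4.302e+09/11.1) = 85.88 dB(A).

85.9 dB(A)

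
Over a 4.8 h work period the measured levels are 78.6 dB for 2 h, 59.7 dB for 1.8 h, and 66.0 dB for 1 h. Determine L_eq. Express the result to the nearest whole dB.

The energy average is taken in the linear domain: L_eq = 10·log₁₀[(Σ tᵢ·10^(Lᵢ/10))/T], T = 4.8 h.
Σ tᵢ·10^(Lᵢ/10) = 2·10^(78.6/10) + 1.8·10^(59.7/10) + 1·10^(66.0/10) = 1.505e+08.
L_eq = 10·log₁₀(1.505e+08/4.8) = 74.96 dB.

75 dB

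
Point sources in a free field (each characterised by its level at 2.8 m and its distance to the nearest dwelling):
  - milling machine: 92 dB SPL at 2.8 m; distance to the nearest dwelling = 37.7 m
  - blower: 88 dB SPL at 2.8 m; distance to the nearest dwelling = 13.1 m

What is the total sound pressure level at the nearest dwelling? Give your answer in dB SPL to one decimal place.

First find each source's level at the receiver (point-source: −20·log₁₀(r/r_ref)), then combine on an intensity basis.
milling machine: 92 − 20·log₁₀(37.7/2.8) = 92 − 22.58 = 69.42 dB SPL.
blower: 88 − 20·log₁₀(13.1/2.8) = 88 − 13.40 = 74.60 dB SPL.
Σ 10^(L/10) = 3.757e+07 → L_total = 10·log₁₀(3.757e+07) = 75.75 dB SPL.

75.7 dB SPL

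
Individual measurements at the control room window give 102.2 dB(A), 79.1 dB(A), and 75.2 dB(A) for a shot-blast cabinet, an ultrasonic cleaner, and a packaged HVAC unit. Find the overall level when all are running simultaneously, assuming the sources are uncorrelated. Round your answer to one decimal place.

Incoherent sources combine by intensity addition: L_total = 10·log₁₀(Σ 10^(L_i/10)).
Σ 10^(L/10) = 10^(102.2/10) + 10^(79.1/10) + 10^(75.2/10) = 1.671e+10.
L_total = 10·log₁₀(1.671e+10) = 102.23 dB(A).

102.2 dB(A)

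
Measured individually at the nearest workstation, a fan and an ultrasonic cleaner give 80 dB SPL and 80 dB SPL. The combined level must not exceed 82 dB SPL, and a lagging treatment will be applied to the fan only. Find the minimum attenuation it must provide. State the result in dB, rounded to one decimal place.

2.3 dB

The untreated sources together contribute 10^(80/10) = 1.000e+08, i.e. 80.00 dB SPL.
To meet 82 dB SPL overall, the treated fan may contribute at most 10^(82/10) − 1.000e+08 = 5.849e+07, i.e. 77.67 dB SPL.
So the fan must be reduced from 80 to 77.67 dB SPL: IL = 2.33 dB.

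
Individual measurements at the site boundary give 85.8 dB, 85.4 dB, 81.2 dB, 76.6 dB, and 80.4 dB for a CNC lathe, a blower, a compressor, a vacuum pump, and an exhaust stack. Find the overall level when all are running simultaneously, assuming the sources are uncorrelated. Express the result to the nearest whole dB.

Incoherent sources combine by intensity addition: L_total = 10·log₁₀(Σ 10^(L_i/10)).
Σ 10^(L/10) = 10^(85.8/10) + 10^(85.4/10) + 10^(81.2/10) + 10^(76.6/10) + 10^(80.4/10) = 1.014e+09.
L_total = 10·log₁₀(1.014e+09) = 90.06 dB.

90 dB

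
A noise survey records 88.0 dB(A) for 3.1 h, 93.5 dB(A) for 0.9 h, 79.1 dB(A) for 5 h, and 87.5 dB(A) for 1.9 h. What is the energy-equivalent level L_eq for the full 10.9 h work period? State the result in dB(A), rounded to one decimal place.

87.0 dB(A)

Weight each interval's intensity by its duration and average over T = 10.9 h:
Σ tᵢ·10^(Lᵢ/10) = 3.1·10^(88.0/10) + 0.9·10^(93.5/10) + 5·10^(79.1/10) + 1.9·10^(87.5/10) = 5.446e+09.
L_eq = 10·log₁₀(5.446e+09/10.9) = 86.99 dB(A).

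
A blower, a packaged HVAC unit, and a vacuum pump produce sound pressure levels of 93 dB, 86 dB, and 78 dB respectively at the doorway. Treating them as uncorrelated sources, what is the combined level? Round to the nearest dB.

For uncorrelated sources the intensities add, so convert each level to linear form, sum, and take 10·log₁₀ of the total.
Σ 10^(L/10) = 10^(93/10) + 10^(86/10) + 10^(78/10) = 2.456e+09.
L_total = 10·log₁₀(2.456e+09) = 93.90 dB.

94 dB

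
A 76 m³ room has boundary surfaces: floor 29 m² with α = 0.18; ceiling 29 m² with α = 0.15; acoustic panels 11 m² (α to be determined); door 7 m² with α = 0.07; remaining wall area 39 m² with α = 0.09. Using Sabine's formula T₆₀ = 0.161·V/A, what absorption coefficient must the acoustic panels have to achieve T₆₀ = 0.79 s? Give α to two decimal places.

0.17

From T₆₀ = 0.161·V/A, the target T₆₀ = 0.79 s needs A = 0.161·76/0.79 = 15.49 m².
Absorption from the other surfaces = 29·0.18 + 29·0.15 + 7·0.07 + 39·0.09 = 13.57 m², so the acoustic panels must supply 1.92 m² over 11 m².
α = 1.92/11 = 0.174.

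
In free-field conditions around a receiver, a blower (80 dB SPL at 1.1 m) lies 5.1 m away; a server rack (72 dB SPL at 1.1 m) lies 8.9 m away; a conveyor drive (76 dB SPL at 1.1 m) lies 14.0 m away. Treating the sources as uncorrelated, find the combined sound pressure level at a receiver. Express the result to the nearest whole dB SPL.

First find each source's level at the receiver (point-source: −20·log₁₀(r/r_ref)), then combine on an intensity basis.
blower: 80 − 20·log₁₀(5.1/1.1) = 80 − 13.32 = 66.68 dB SPL.
server rack: 72 − 20·log₁₀(8.9/1.1) = 72 − 18.16 = 53.84 dB SPL.
conveyor drive: 76 − 20·log₁₀(14.0/1.1) = 76 − 22.09 = 53.91 dB SPL.
Σ 10^(L/10) = 5.140e+06 → L_total = 10·log₁₀(5.140e+06) = 67.11 dB SPL.

67 dB SPL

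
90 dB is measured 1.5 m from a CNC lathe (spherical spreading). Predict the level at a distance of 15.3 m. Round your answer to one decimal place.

Spherical spreading from a point source gives a 20·log₁₀(r₂/r₁) drop.
L₂ = 90 − 20·log₁₀(15.3/1.5) = 90 − 20.172 = 69.83 dB.

69.8 dB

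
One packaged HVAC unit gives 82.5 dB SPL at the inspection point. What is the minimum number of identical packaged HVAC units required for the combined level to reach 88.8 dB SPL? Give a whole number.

5

N identical sources give L₁ + 10·log₁₀ N, so require 10·log₁₀ N ≥ 88.8 − 82.5 = 6.3 dB.
N ≥ 10^(6.3/10) = 4.266, so N = 5.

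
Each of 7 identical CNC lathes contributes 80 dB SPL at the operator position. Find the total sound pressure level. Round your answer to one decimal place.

With 7 equal, uncorrelated contributions the intensity is 7× that of one unit, giving a rise of 10·log₁₀ 7.
L_total = 80 + 10·log₁₀(7) = 80 + 8.451 = 88.45 dB SPL.

88.5 dB SPL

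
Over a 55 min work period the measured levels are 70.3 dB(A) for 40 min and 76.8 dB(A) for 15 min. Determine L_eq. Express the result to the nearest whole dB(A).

73 dB(A)

The energy average is taken in the linear domain: L_eq = 10·log₁₀[(Σ tᵢ·10^(Lᵢ/10))/T], T = 55 min.
Σ tᵢ·10^(Lᵢ/10) = 40·10^(70.3/10) + 15·10^(76.8/10) = 1.147e+09.
L_eq = 10·log₁₀(1.147e+09/55) = 73.19 dB(A).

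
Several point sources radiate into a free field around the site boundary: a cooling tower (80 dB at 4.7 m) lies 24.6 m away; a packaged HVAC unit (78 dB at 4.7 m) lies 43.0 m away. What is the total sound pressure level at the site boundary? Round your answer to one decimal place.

Propagate each source to the receiver with L = L_ref − 20·log₁₀(r/r_ref), then add intensities.
cooling tower: 80 − 20·log₁₀(24.6/4.7) = 80 − 14.38 = 65.62 dB.
packaged HVAC unit: 78 − 20·log₁₀(43.0/4.7) = 78 − 19.23 = 58.77 dB.
Σ 10^(L/10) = 4.404e+06 → L_total = 10·log₁₀(4.404e+06) = 66.44 dB.

66.4 dB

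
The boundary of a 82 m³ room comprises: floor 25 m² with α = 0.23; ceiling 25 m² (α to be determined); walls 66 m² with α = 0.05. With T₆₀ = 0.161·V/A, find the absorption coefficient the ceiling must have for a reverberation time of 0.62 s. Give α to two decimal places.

0.49

Required total absorption A = 0.161·82/0.62 = 21.29 m².
Absorption from the other surfaces = 25·0.23 + 66·0.05 = 9.05 m², so the ceiling must supply 12.24 m² over 25 m².
α = 12.24/25 = 0.490.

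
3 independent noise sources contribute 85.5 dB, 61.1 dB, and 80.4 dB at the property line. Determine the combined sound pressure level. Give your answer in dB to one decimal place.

Incoherent sources combine by intensity addition: L_total = 10·log₁₀(Σ 10^(L_i/10)).
Σ 10^(L/10) = 10^(85.5/10) + 10^(61.1/10) + 10^(80.4/10) = 4.657e+08.
L_total = 10·log₁₀(4.657e+08) = 86.68 dB.

86.7 dB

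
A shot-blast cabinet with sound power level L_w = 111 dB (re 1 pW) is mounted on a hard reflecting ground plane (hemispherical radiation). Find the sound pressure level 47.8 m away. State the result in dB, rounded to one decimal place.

Free-field hemispherical radiation: L_p = L_w − 10·log₁₀(2π·r²), r = 47.8 m.
2π·r² = 1.436e+04 m², 10·log₁₀ of that is 41.570 dB.
L_p = 111 − 41.570 = 69.43 dB.

69.4 dB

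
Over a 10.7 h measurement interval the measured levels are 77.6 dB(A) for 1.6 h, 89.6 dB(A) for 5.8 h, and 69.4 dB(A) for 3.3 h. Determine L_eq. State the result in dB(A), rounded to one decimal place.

87.0 dB(A)

L_eq = 10·log₁₀[(1/T)·Σ tᵢ·10^(Lᵢ/10)] with T = 10.7 h.
Σ tᵢ·10^(Lᵢ/10) = 1.6·10^(77.6/10) + 5.8·10^(89.6/10) + 3.3·10^(69.4/10) = 5.410e+09.
L_eq = 10·log₁₀(5.410e+09/10.7) = 87.04 dB(A).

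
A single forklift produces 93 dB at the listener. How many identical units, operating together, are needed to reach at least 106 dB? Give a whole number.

Need L₁ + 10·log₁₀ N ≥ 106, i.e. log₁₀ N ≥ 1.30.
N ≥ 10^(13.0/10) = 19.953, so N = 20.

20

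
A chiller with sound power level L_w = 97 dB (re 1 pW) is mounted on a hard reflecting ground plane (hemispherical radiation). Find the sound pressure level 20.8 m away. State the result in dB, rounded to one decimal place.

Free-field hemispherical radiation: L_p = L_w − 10·log₁₀(2π·r²), r = 20.8 m.
2π·r² = 2718 m², 10·log₁₀ of that is 34.343 dB.
L_p = 97 − 34.343 = 62.66 dB.

62.7 dB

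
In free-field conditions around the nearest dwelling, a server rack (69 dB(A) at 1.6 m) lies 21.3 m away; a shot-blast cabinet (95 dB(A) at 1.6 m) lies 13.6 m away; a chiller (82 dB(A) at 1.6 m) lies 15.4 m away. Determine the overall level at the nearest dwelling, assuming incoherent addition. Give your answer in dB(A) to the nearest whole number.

Apply inverse-square spreading to bring every level to the receiver, then sum 10^(L/10).
server rack: 69 − 20·log₁₀(21.3/1.6) = 69 − 22.49 = 46.51 dB(A).
shot-blast cabinet: 95 − 20·log₁₀(13.6/1.6) = 95 − 18.59 = 76.41 dB(A).
chiller: 82 − 20·log₁₀(15.4/1.6) = 82 − 19.67 = 62.33 dB(A).
Σ 10^(L/10) = 4.552e+07 → L_total = 10·log₁₀(4.552e+07) = 76.58 dB(A).

77 dB(A)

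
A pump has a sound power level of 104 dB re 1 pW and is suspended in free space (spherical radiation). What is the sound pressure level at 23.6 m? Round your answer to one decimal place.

65.5 dB

L_p = L_w − 10·log₁₀(4π·r²) with r = 23.6 m.
4π·r² = 6999 m², 10·log₁₀ of that is 38.450 dB.
L_p = 104 − 38.450 = 65.55 dB.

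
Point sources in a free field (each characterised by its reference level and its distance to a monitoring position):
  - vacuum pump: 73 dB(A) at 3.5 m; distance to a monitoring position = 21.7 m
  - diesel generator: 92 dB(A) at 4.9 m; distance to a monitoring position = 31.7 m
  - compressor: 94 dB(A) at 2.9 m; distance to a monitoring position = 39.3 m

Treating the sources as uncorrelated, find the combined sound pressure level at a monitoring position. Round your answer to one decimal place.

77.2 dB(A)

Apply inverse-square spreading to bring every level to the receiver, then sum 10^(L/10).
vacuum pump: 73 − 20·log₁₀(21.7/3.5) = 73 − 15.85 = 57.15 dB(A).
diesel generator: 92 − 20·log₁₀(31.7/4.9) = 92 − 16.22 = 75.78 dB(A).
compressor: 94 − 20·log₁₀(39.3/2.9) = 94 − 22.64 = 71.36 dB(A).
Σ 10^(L/10) = 5.206e+07 → L_total = 10·log₁₀(5.206e+07) = 77.17 dB(A).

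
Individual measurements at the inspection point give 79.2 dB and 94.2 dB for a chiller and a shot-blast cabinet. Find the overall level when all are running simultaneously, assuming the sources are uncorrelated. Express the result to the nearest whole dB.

94 dB

Incoherent sources combine by intensity addition: L_total = 10·log₁₀(Σ 10^(L_i/10)).
Σ 10^(L/10) = 10^(79.2/10) + 10^(94.2/10) = 2.713e+09.
L_total = 10·log₁₀(2.713e+09) = 94.34 dB.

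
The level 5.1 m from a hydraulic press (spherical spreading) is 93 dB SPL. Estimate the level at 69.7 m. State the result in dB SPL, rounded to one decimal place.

70.3 dB SPL

Spherical spreading from a point source gives a 20·log₁₀(r₂/r₁) drop.
L₂ = 93 − 20·log₁₀(69.7/5.1) = 93 − 22.713 = 70.29 dB SPL.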